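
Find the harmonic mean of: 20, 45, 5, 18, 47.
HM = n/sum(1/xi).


Sum of reciprocals = 1/20 + 1/45 + 1/5 + 1/18 + 1/47 = 0.349054
HM = 5/0.349054 = 14.3244

HM = 14.3244


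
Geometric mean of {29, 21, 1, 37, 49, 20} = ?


Product = 29 × 21 × 1 × 37 × 49 × 20 = 22082340
GM = 22082340^(1/6) = 16.7497

GM = 16.7497


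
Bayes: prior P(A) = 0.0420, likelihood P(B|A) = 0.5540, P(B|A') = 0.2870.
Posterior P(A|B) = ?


P(B) = P(B|A)*P(A) + P(B|A')*P(A')
= 0.5540*0.0420 + 0.2870*0.9580
= 0.023268 + 0.274946 = 0.298214
P(A|B) = 0.023268/0.298214 = 0.0780

P(A|B) = 0.0780


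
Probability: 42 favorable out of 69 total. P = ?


P = 42/69 = 0.6087

P = 0.6087


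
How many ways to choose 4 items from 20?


C(20,4) = 20!/(4! × 16!)
= 2432902008176640000/(24 × 20922789888000)
= 4845

C(20,4) = 4845


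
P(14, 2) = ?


P(14,2) = 14!/12!
= 87178291200/479001600
= 182

P(14,2) = 182


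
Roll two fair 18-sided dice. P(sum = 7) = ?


Total outcomes = 18×18 = 324
Favorable (sum = 7): 6
P = 6/324 = 0.0185

P = 0.0185


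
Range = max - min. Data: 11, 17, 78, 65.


Max = 78, Min = 11
Range = 78 - 11 = 67

Range = 67


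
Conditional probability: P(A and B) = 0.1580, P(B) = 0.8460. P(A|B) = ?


P(A|B) = 0.1580/0.8460 = 0.1868

P(A|B) = 0.1868


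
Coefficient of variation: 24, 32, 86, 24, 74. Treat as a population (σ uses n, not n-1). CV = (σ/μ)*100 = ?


Mean = 48.0000
SD = 26.5631
CV = (26.5631/48.0000)*100 = 55.3399%

CV = 55.3399%


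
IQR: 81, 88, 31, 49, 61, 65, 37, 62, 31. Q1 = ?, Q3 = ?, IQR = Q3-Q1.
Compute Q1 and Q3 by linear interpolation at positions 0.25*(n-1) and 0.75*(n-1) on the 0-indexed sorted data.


Sorted: 31, 31, 37, 49, 61, 62, 65, 81, 88
Q1 (25th %ile) = 37.0000
Q3 (75th %ile) = 65.0000
IQR = 65.0000 - 37.0000 = 28.0000

IQR = 28.0000


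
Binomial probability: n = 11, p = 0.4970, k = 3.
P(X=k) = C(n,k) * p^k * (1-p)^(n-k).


C(11,3) = 165
p^3 = 0.122763
(1-p)^8 = 0.004098
P = 165 * 0.122763 * 0.004098 = 0.0830

P(X=3) = 0.0830


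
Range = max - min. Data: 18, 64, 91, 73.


Max = 91, Min = 18
Range = 91 - 18 = 73

Range = 73


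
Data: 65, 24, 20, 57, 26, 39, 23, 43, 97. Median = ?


Sorted: 20, 23, 24, 26, 39, 43, 57, 65, 97
n = 9 (odd)
Middle value = 39

Median = 39


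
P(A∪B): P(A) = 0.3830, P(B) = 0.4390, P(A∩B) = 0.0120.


P(A∪B) = 0.3830 + 0.4390 - 0.0120
= 0.8220 - 0.0120
= 0.8100

P(A∪B) = 0.8100


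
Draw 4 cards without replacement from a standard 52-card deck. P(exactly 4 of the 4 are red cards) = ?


Hypergeometric: P(X=4) = C(26,4)·C(26,0) / C(52,4)
= 14950 × 1 / 270725
= 14950/270725 = 0.0552

P = 0.0552


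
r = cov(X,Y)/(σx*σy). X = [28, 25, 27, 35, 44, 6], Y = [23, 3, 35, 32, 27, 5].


Mean X = 27.5000, Mean Y = 20.8333
SD X = 11.528949, SD Y = 12.495555
Cov = 94.083333
r = 94.083333/(11.528949*12.495555) = 0.6531

r = 0.6531


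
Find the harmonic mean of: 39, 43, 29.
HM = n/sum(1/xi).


Sum of reciprocals = 1/39 + 1/43 + 1/29 = 0.083380
HM = 3/0.083380 = 35.9800

HM = 35.9800


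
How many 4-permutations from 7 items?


P(7,4) = 7!/3!
= 5040/6
= 840

P(7,4) = 840


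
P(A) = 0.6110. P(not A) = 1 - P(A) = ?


P(not A) = 1 - 0.6110 = 0.3890

P(not A) = 0.3890


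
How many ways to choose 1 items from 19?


C(19,1) = 19!/(1! × 18!)
= 121645100408832000/(1 × 6402373705728000)
= 19

C(19,1) = 19


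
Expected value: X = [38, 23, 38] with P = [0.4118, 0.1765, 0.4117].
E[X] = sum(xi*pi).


E[X] = 38*0.4118 + 23*0.1765 + 38*0.4117
= 15.6484 + 4.0595 + 15.6446
= 35.3525

E[X] = 35.3525


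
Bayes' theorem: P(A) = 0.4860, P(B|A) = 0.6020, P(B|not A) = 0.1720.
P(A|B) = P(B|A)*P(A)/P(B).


P(B) = P(B|A)*P(A) + P(B|A')*P(A')
= 0.6020*0.4860 + 0.1720*0.5140
= 0.292572 + 0.088408 = 0.380980
P(A|B) = 0.292572/0.380980 = 0.7679

P(A|B) = 0.7679


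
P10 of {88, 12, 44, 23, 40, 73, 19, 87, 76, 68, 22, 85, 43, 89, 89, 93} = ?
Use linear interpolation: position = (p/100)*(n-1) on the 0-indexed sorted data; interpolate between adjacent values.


Sorted: 12, 19, 22, 23, 40, 43, 44, 68, 73, 76, 85, 87, 88, 89, 89, 93
n = 16
Index = 10/100 * 15 = 1.5000
Lower = data[1] = 19, Upper = data[2] = 22
P10 = 19 + 0.5000*(3) = 20.5000

P10 = 20.5000


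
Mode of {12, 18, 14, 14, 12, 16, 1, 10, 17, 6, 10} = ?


Frequencies: 1:1, 6:1, 10:2, 12:2, 14:2, 16:1, 17:1, 18:1
Max frequency = 2
Mode = 10, 12, 14

Mode = 10, 12, 14


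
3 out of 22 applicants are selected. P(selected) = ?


P = 3/22 = 0.1364

P = 0.1364


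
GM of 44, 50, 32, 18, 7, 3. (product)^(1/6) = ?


Product = 44 × 50 × 32 × 18 × 7 × 3 = 26611200
GM = 26611200^(1/6) = 17.2787

GM = 17.2787


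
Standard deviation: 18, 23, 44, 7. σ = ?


Mean = 23.0000
Variance = 180.5000
SD = sqrt(180.5000) = 13.4350

SD = 13.4350


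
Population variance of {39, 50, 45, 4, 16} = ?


Mean = 30.8000
Squared deviations: 67.2400, 368.6400, 201.6400, 718.2400, 219.0400
Sum = 1574.8000
Variance = 1574.8000/5 = 314.9600

Variance = 314.9600


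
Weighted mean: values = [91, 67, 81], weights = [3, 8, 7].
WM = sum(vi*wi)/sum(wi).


Numerator = 91*3 + 67*8 + 81*7 = 1376
Denominator = 3 + 8 + 7 = 18
WM = 1376/18 = 76.4444

WM = 76.4444


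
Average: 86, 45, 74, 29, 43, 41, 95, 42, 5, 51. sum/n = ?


Sum = 86 + 45 + 74 + 29 + 43 + 41 + 95 + 42 + 5 + 51 = 511
n = 10
Mean = 511/10 = 51.1000

Mean = 51.1000


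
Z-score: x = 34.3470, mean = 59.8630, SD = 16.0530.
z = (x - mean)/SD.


z = (34.3470 - 59.8630)/16.0530
= -25.5160/16.0530
= -1.5895

z = -1.5895


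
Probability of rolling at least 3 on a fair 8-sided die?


Favorable outcomes (roll ≥ 3): 6
Total outcomes = 8
P = 6/8 = 0.7500

P = 0.7500


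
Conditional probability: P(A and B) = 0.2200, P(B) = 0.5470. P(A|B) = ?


P(A|B) = 0.2200/0.5470 = 0.4022

P(A|B) = 0.4022


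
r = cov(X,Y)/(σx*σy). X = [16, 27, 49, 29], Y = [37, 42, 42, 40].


Mean X = 30.2500, Mean Y = 40.2500
SD X = 11.903256, SD Y = 2.046338
Cov = 18.437500
r = 18.437500/(11.903256*2.046338) = 0.7569

r = 0.7569


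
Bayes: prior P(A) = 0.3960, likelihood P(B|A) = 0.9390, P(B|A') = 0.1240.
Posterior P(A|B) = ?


P(B) = P(B|A)*P(A) + P(B|A')*P(A')
= 0.9390*0.3960 + 0.1240*0.6040
= 0.371844 + 0.074896 = 0.446740
P(A|B) = 0.371844/0.446740 = 0.8323

P(A|B) = 0.8323


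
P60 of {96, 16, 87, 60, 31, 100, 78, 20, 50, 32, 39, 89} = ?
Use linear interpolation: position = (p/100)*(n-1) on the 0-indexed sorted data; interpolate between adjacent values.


Sorted: 16, 20, 31, 32, 39, 50, 60, 78, 87, 89, 96, 100
n = 12
Index = 60/100 * 11 = 6.6000
Lower = data[6] = 60, Upper = data[7] = 78
P60 = 60 + 0.6000*(18) = 70.8000

P60 = 70.8000


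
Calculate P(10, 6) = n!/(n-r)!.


P(10,6) = 10!/4!
= 3628800/24
= 151200

P(10,6) = 151200


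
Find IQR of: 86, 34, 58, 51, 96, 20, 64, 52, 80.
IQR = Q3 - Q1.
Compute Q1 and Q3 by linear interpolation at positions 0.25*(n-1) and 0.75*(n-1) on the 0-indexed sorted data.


Sorted: 20, 34, 51, 52, 58, 64, 80, 86, 96
Q1 (25th %ile) = 51.0000
Q3 (75th %ile) = 80.0000
IQR = 80.0000 - 51.0000 = 29.0000

IQR = 29.0000


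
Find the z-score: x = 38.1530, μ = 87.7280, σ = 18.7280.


z = (38.1530 - 87.7280)/18.7280
= -49.5750/18.7280
= -2.6471

z = -2.6471


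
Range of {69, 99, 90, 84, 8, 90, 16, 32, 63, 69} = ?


Max = 99, Min = 8
Range = 99 - 8 = 91

Range = 91


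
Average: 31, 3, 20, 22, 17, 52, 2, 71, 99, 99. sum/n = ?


Sum = 31 + 3 + 20 + 22 + 17 + 52 + 2 + 71 + 99 + 99 = 416
n = 10
Mean = 416/10 = 41.6000

Mean = 41.6000


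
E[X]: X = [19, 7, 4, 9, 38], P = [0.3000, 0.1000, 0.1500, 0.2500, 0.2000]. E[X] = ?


E[X] = 19*0.3000 + 7*0.1000 + 4*0.1500 + 9*0.2500 + 38*0.2000
= 5.7000 + 0.7000 + 0.6000 + 2.2500 + 7.6000
= 16.8500

E[X] = 16.8500


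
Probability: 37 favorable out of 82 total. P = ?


P = 37/82 = 0.4512

P = 0.4512


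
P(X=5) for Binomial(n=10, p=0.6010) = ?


C(10,5) = 252
p^5 = 0.078410
(1-p)^5 = 0.010113
P = 252 * 0.078410 * 0.010113 = 0.1998

P(X=5) = 0.1998


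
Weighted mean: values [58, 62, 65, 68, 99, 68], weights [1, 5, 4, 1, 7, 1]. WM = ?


Numerator = 58*1 + 62*5 + 65*4 + 68*1 + 99*7 + 68*1 = 1457
Denominator = 1 + 5 + 4 + 1 + 7 + 1 = 19
WM = 1457/19 = 76.6842

WM = 76.6842


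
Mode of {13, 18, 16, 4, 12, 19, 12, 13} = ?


Frequencies: 4:1, 12:2, 13:2, 16:1, 18:1, 19:1
Max frequency = 2
Mode = 12, 13

Mode = 12, 13


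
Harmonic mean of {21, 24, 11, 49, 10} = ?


Sum of reciprocals = 1/21 + 1/24 + 1/11 + 1/49 + 1/10 = 0.300603
HM = 5/0.300603 = 16.6332

HM = 16.6332


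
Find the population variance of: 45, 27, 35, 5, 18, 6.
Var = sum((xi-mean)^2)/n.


Mean = 22.6667
Squared deviations: 498.7778, 18.7778, 152.1111, 312.1111, 21.7778, 277.7778
Sum = 1281.3333
Variance = 1281.3333/6 = 213.5556

Variance = 213.5556


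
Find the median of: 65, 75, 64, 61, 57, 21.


Sorted: 21, 57, 61, 64, 65, 75
n = 6 (even)
Middle values: 61 and 64
Median = (61+64)/2 = 62.5000

Median = 62.5000


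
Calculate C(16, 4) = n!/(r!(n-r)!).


C(16,4) = 16!/(4! × 12!)
= 20922789888000/(24 × 479001600)
= 1820

C(16,4) = 1820


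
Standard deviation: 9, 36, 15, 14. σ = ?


Mean = 18.5000
Variance = 107.2500
SD = sqrt(107.2500) = 10.3562

SD = 10.3562


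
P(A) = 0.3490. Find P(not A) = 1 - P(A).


P(not A) = 1 - 0.3490 = 0.6510

P(not A) = 0.6510


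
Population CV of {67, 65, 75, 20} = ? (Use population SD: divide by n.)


Mean = 56.7500
SD = 21.5450
CV = (21.5450/56.7500)*100 = 37.9648%

CV = 37.9648%


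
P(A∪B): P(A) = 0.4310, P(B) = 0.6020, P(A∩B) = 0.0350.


P(A∪B) = 0.4310 + 0.6020 - 0.0350
= 1.0330 - 0.0350
= 0.9980

P(A∪B) = 0.9980


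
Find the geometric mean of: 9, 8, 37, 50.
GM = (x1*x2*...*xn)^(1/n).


Product = 9 × 8 × 37 × 50 = 133200
GM = 133200^(1/4) = 19.1041

GM = 19.1041


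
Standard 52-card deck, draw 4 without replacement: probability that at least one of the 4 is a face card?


P(at least one) = 1 - P(none)
P(none) = (40/52) × (39/51) × (38/50) × (37/49) = 0.337575
P(at least one) = 1 - 0.337575 = 0.6624

P = 0.6624


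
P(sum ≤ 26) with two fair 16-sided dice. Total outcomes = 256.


Total outcomes = 16×16 = 256
Favorable (sum ≤ 26): 235
P = 235/256 = 0.9180

P = 0.9180


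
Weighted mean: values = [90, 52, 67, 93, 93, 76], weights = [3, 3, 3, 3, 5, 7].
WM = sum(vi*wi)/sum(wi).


Numerator = 90*3 + 52*3 + 67*3 + 93*3 + 93*5 + 76*7 = 1903
Denominator = 3 + 3 + 3 + 3 + 5 + 7 = 24
WM = 1903/24 = 79.2917

WM = 79.2917


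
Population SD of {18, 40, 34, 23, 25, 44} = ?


Mean = 30.6667
Variance = 87.8889
SD = sqrt(87.8889) = 9.3749

SD = 9.3749


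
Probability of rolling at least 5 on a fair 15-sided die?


Favorable outcomes (roll ≥ 5): 11
Total outcomes = 15
P = 11/15 = 0.7333

P = 0.7333


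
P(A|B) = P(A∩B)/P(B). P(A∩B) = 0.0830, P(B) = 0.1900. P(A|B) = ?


P(A|B) = 0.0830/0.1900 = 0.4368

P(A|B) = 0.4368


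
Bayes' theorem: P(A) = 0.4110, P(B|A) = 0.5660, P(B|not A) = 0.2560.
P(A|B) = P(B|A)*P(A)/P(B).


P(B) = P(B|A)*P(A) + P(B|A')*P(A')
= 0.5660*0.4110 + 0.2560*0.5890
= 0.232626 + 0.150784 = 0.383410
P(A|B) = 0.232626/0.383410 = 0.6067

P(A|B) = 0.6067


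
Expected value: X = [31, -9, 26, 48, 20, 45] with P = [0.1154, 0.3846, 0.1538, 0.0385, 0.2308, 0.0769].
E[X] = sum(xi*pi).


E[X] = 31*0.1154 - 9*0.3846 + 26*0.1538 + 48*0.0385 + 20*0.2308 + 45*0.0769
= 3.5774 - 3.4614 + 3.9988 + 1.8480 + 4.6160 + 3.4605
= 14.0393

E[X] = 14.0393


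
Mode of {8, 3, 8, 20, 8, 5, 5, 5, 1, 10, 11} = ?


Frequencies: 1:1, 3:1, 5:3, 8:3, 10:1, 11:1, 20:1
Max frequency = 3
Mode = 5, 8

Mode = 5, 8


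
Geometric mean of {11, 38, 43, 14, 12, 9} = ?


Product = 11 × 38 × 43 × 14 × 12 × 9 = 27176688
GM = 27176688^(1/6) = 17.3393

GM = 17.3393


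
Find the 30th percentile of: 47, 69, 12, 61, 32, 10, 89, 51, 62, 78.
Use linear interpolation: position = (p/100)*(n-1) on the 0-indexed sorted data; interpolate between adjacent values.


Sorted: 10, 12, 32, 47, 51, 61, 62, 69, 78, 89
n = 10
Index = 30/100 * 9 = 2.7000
Lower = data[2] = 32, Upper = data[3] = 47
P30 = 32 + 0.7000*(15) = 42.5000

P30 = 42.5000


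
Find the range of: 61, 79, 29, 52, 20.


Max = 79, Min = 20
Range = 79 - 20 = 59

Range = 59


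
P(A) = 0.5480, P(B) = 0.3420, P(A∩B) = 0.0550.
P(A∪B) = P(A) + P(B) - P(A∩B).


P(A∪B) = 0.5480 + 0.3420 - 0.0550
= 0.8900 - 0.0550
= 0.8350

P(A∪B) = 0.8350


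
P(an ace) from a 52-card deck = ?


4 aces in 52 cards
P = 4/52 = 0.0769

P = 0.0769


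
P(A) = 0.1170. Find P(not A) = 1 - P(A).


P(not A) = 1 - 0.1170 = 0.8830

P(not A) = 0.8830


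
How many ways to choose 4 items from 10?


C(10,4) = 10!/(4! × 6!)
= 3628800/(24 × 720)
= 210

C(10,4) = 210


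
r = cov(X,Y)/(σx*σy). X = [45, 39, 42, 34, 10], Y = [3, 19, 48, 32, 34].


Mean X = 34.0000, Mean Y = 27.2000
SD X = 12.537942, SD Y = 15.197368
Cov = -60.800000
r = -60.800000/(12.537942*15.197368) = -0.3191

r = -0.3191


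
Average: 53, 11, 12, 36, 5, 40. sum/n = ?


Sum = 53 + 11 + 12 + 36 + 5 + 40 = 157
n = 6
Mean = 157/6 = 26.1667

Mean = 26.1667


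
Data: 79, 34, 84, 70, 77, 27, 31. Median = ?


Sorted: 27, 31, 34, 70, 77, 79, 84
n = 7 (odd)
Middle value = 70

Median = 70


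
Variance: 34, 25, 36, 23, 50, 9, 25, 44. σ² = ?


Mean = 30.7500
Squared deviations: 10.5625, 33.0625, 27.5625, 60.0625, 370.5625, 473.0625, 33.0625, 175.5625
Sum = 1183.5000
Variance = 1183.5000/8 = 147.9375

Variance = 147.9375


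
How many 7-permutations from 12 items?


P(12,7) = 12!/5!
= 479001600/120
= 3991680

P(12,7) = 3991680


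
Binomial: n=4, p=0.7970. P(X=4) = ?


C(4,4) = 1
p^4 = 0.403490
(1-p)^0 = 1.000000
P = 1 * 0.403490 * 1.000000 = 0.4035

P(X=4) = 0.4035


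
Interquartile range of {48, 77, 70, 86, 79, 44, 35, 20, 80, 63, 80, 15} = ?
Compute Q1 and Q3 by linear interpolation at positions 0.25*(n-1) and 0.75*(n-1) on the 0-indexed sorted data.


Sorted: 15, 20, 35, 44, 48, 63, 70, 77, 79, 80, 80, 86
Q1 (25th %ile) = 41.7500
Q3 (75th %ile) = 79.2500
IQR = 79.2500 - 41.7500 = 37.5000

IQR = 37.5000


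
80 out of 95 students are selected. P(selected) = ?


P = 80/95 = 0.8421

P = 0.8421


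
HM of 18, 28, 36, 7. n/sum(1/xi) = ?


Sum of reciprocals = 1/18 + 1/28 + 1/36 + 1/7 = 0.261905
HM = 4/0.261905 = 15.2727

HM = 15.2727


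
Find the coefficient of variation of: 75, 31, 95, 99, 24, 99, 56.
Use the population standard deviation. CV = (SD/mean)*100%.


Mean = 68.4286
SD = 29.6352
CV = (29.6352/68.4286)*100 = 43.3082%

CV = 43.3082%


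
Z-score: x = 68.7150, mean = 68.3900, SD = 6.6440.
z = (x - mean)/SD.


z = (68.7150 - 68.3900)/6.6440
= 0.3250/6.6440
= 0.0489

z = 0.0489


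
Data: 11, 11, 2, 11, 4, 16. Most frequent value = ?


Frequencies: 2:1, 4:1, 11:3, 16:1
Max frequency = 3
Mode = 11

Mode = 11


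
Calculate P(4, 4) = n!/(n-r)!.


P(4,4) = 4!/0!
= 24/1
= 24

P(4,4) = 24


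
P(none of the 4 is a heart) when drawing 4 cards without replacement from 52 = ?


P(no hearts) = (39/52) × (38/51) × (37/50) × (36/49)
= 0.3038

P = 0.3038


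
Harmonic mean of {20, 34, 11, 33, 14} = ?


Sum of reciprocals = 1/20 + 1/34 + 1/11 + 1/33 + 1/14 = 0.272052
HM = 5/0.272052 = 18.3788

HM = 18.3788


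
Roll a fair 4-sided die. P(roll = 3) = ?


Favorable outcomes (roll = 3): 1
Total outcomes = 4
P = 1/4 = 0.2500

P = 0.2500


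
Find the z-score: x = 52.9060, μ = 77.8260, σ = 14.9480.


z = (52.9060 - 77.8260)/14.9480
= -24.9200/14.9480
= -1.6671

z = -1.6671


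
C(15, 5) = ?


C(15,5) = 15!/(5! × 10!)
= 1307674368000/(120 × 3628800)
= 3003

C(15,5) = 3003


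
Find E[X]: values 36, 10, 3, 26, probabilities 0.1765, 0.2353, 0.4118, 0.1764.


E[X] = 36*0.1765 + 10*0.2353 + 3*0.4118 + 26*0.1764
= 6.3540 + 2.3530 + 1.2354 + 4.5864
= 14.5288

E[X] = 14.5288


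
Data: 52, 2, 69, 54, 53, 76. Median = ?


Sorted: 2, 52, 53, 54, 69, 76
n = 6 (even)
Middle values: 53 and 54
Median = (53+54)/2 = 53.5000

Median = 53.5000


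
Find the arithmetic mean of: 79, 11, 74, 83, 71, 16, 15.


Sum = 79 + 11 + 74 + 83 + 71 + 16 + 15 = 349
n = 7
Mean = 349/7 = 49.8571

Mean = 49.8571


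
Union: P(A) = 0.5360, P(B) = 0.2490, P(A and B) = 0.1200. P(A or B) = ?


P(A∪B) = 0.5360 + 0.2490 - 0.1200
= 0.7850 - 0.1200
= 0.6650

P(A∪B) = 0.6650


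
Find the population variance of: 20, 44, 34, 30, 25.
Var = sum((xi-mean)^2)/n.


Mean = 30.6000
Squared deviations: 112.3600, 179.5600, 11.5600, 0.3600, 31.3600
Sum = 335.2000
Variance = 335.2000/5 = 67.0400

Variance = 67.0400


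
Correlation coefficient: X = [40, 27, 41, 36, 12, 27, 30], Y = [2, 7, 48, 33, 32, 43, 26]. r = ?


Mean X = 30.4286, Mean Y = 27.2857
SD X = 9.240550, SD Y = 15.961689
Cov = -8.836735
r = -8.836735/(9.240550*15.961689) = -0.0599

r = -0.0599


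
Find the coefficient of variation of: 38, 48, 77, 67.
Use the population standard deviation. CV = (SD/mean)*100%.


Mean = 57.5000
SD = 15.3379
CV = (15.3379/57.5000)*100 = 26.6745%

CV = 26.6745%


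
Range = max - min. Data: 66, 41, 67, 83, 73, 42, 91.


Max = 91, Min = 41
Range = 91 - 41 = 50

Range = 50


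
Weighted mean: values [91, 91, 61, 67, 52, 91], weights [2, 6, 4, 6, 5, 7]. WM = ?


Numerator = 91*2 + 91*6 + 61*4 + 67*6 + 52*5 + 91*7 = 2271
Denominator = 2 + 6 + 4 + 6 + 5 + 7 = 30
WM = 2271/30 = 75.7000

WM = 75.7000


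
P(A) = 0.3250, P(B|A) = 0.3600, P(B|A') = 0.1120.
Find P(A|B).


P(B) = P(B|A)*P(A) + P(B|A')*P(A')
= 0.3600*0.3250 + 0.1120*0.6750
= 0.117000 + 0.075600 = 0.192600
P(A|B) = 0.117000/0.192600 = 0.6075

P(A|B) = 0.6075


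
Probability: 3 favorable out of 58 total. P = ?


P = 3/58 = 0.0517

P = 0.0517


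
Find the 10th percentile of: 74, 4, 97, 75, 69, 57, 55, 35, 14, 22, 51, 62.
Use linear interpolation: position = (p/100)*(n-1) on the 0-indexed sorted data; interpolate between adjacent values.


Sorted: 4, 14, 22, 35, 51, 55, 57, 62, 69, 74, 75, 97
n = 12
Index = 10/100 * 11 = 1.1000
Lower = data[1] = 14, Upper = data[2] = 22
P10 = 14 + 0.1000*(8) = 14.8000

P10 = 14.8000


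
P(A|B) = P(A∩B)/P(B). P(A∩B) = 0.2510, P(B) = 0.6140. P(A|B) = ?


P(A|B) = 0.2510/0.6140 = 0.4088

P(A|B) = 0.4088


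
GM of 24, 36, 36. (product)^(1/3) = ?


Product = 24 × 36 × 36 = 31104
GM = 31104^(1/3) = 31.4489

GM = 31.4489


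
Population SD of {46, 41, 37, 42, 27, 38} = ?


Mean = 38.5000
Variance = 34.9167
SD = sqrt(34.9167) = 5.9090

SD = 5.9090


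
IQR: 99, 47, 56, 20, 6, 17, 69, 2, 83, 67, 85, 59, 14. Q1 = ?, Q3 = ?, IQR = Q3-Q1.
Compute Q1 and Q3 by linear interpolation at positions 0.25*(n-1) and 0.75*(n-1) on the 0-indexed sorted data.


Sorted: 2, 6, 14, 17, 20, 47, 56, 59, 67, 69, 83, 85, 99
Q1 (25th %ile) = 17.0000
Q3 (75th %ile) = 69.0000
IQR = 69.0000 - 17.0000 = 52.0000

IQR = 52.0000


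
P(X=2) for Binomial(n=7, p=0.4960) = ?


C(7,2) = 21
p^2 = 0.246016
(1-p)^5 = 0.032520
P = 21 * 0.246016 * 0.032520 = 0.1680

P(X=2) = 0.1680


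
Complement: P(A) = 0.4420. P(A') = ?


P(not A) = 1 - 0.4420 = 0.5580

P(not A) = 0.5580


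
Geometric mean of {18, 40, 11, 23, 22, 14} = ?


Product = 18 × 40 × 11 × 23 × 22 × 14 = 56105280
GM = 56105280^(1/6) = 19.5659

GM = 19.5659


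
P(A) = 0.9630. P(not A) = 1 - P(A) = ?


P(not A) = 1 - 0.9630 = 0.0370

P(not A) = 0.0370


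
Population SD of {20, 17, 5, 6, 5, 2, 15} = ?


Mean = 10.0000
Variance = 43.4286
SD = sqrt(43.4286) = 6.5900

SD = 6.5900


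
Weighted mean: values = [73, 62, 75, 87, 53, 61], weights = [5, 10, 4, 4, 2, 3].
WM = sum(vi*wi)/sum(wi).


Numerator = 73*5 + 62*10 + 75*4 + 87*4 + 53*2 + 61*3 = 1922
Denominator = 5 + 10 + 4 + 4 + 2 + 3 = 28
WM = 1922/28 = 68.6429

WM = 68.6429


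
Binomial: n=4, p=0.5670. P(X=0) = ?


C(4,0) = 1
p^0 = 1.000000
(1-p)^4 = 0.035152
P = 1 * 1.000000 * 0.035152 = 0.0352

P(X=0) = 0.0352


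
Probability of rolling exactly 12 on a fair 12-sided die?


Favorable outcomes (roll = 12): 1
Total outcomes = 12
P = 1/12 = 0.0833

P = 0.0833


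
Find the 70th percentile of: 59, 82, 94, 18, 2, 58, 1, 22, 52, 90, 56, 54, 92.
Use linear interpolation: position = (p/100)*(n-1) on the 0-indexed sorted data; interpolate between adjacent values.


Sorted: 1, 2, 18, 22, 52, 54, 56, 58, 59, 82, 90, 92, 94
n = 13
Index = 70/100 * 12 = 8.4000
Lower = data[8] = 59, Upper = data[9] = 82
P70 = 59 + 0.4000*(23) = 68.2000

P70 = 68.2000


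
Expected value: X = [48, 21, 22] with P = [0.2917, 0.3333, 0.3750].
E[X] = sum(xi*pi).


E[X] = 48*0.2917 + 21*0.3333 + 22*0.3750
= 14.0016 + 6.9993 + 8.2500
= 29.2509

E[X] = 29.2509


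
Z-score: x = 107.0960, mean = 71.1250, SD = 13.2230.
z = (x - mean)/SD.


z = (107.0960 - 71.1250)/13.2230
= 35.9710/13.2230
= 2.7203

z = 2.7203


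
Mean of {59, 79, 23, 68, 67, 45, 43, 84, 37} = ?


Sum = 59 + 79 + 23 + 68 + 67 + 45 + 43 + 84 + 37 = 505
n = 9
Mean = 505/9 = 56.1111

Mean = 56.1111


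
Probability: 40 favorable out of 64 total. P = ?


P = 40/64 = 0.6250

P = 0.6250


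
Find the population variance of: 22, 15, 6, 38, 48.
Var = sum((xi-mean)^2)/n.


Mean = 25.8000
Squared deviations: 14.4400, 116.6400, 392.0400, 148.8400, 492.8400
Sum = 1164.8000
Variance = 1164.8000/5 = 232.9600

Variance = 232.9600


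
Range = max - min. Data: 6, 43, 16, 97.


Max = 97, Min = 6
Range = 97 - 6 = 91

Range = 91


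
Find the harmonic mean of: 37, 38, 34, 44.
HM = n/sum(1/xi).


Sum of reciprocals = 1/37 + 1/38 + 1/34 + 1/44 = 0.105482
HM = 4/0.105482 = 37.9212

HM = 37.9212


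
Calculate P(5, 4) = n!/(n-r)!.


P(5,4) = 5!/1!
= 120/1
= 120

P(5,4) = 120


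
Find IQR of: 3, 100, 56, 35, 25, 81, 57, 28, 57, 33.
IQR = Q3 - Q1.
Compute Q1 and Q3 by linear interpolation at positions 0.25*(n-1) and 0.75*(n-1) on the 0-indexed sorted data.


Sorted: 3, 25, 28, 33, 35, 56, 57, 57, 81, 100
Q1 (25th %ile) = 29.2500
Q3 (75th %ile) = 57.0000
IQR = 57.0000 - 29.2500 = 27.7500

IQR = 27.7500


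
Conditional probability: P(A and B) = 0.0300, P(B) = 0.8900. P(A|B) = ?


P(A|B) = 0.0300/0.8900 = 0.0337

P(A|B) = 0.0337


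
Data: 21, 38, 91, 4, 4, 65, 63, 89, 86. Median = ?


Sorted: 4, 4, 21, 38, 63, 65, 86, 89, 91
n = 9 (odd)
Middle value = 63

Median = 63


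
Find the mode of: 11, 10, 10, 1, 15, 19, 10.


Frequencies: 1:1, 10:3, 11:1, 15:1, 19:1
Max frequency = 3
Mode = 10

Mode = 10


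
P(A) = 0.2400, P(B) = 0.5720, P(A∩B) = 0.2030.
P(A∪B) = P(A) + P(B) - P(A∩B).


P(A∪B) = 0.2400 + 0.5720 - 0.2030
= 0.8120 - 0.2030
= 0.6090

P(A∪B) = 0.6090


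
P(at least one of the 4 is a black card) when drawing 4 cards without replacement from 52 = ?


P(at least one) = 1 - P(none)
P(none) = (26/52) × (25/51) × (24/50) × (23/49) = 0.055222
P(at least one) = 1 - 0.055222 = 0.9448

P = 0.9448


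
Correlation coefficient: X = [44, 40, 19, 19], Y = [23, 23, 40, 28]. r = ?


Mean X = 30.5000, Mean Y = 28.5000
SD X = 11.586630, SD Y = 6.946222
Cov = -63.250000
r = -63.250000/(11.586630*6.946222) = -0.7859

r = -0.7859


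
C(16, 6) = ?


C(16,6) = 16!/(6! × 10!)
= 20922789888000/(720 × 3628800)
= 8008

C(16,6) = 8008


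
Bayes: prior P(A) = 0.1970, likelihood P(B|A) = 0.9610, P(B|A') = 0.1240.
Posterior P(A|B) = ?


P(B) = P(B|A)*P(A) + P(B|A')*P(A')
= 0.9610*0.1970 + 0.1240*0.8030
= 0.189317 + 0.099572 = 0.288889
P(A|B) = 0.189317/0.288889 = 0.6553

P(A|B) = 0.6553


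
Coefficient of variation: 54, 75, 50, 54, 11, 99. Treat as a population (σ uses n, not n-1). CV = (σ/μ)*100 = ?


Mean = 57.1667
SD = 26.6797
CV = (26.6797/57.1667)*100 = 46.6700%

CV = 46.6700%


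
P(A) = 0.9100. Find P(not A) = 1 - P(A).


P(not A) = 1 - 0.9100 = 0.0900

P(not A) = 0.0900


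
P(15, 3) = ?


P(15,3) = 15!/12!
= 1307674368000/479001600
= 2730

P(15,3) = 2730


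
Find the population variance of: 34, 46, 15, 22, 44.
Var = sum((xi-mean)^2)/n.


Mean = 32.2000
Squared deviations: 3.2400, 190.4400, 295.8400, 104.0400, 139.2400
Sum = 732.8000
Variance = 732.8000/5 = 146.5600

Variance = 146.5600


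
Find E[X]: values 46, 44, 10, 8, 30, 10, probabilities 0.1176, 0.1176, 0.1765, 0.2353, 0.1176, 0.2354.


E[X] = 46*0.1176 + 44*0.1176 + 10*0.1765 + 8*0.2353 + 30*0.1176 + 10*0.2354
= 5.4096 + 5.1744 + 1.7650 + 1.8824 + 3.5280 + 2.3540
= 20.1134

E[X] = 20.1134


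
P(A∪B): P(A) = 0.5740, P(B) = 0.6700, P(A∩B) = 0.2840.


P(A∪B) = 0.5740 + 0.6700 - 0.2840
= 1.2440 - 0.2840
= 0.9600

P(A∪B) = 0.9600


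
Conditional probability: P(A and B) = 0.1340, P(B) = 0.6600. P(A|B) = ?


P(A|B) = 0.1340/0.6600 = 0.2030

P(A|B) = 0.2030


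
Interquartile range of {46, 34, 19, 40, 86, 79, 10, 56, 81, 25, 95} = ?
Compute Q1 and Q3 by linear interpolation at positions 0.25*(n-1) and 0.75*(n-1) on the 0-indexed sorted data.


Sorted: 10, 19, 25, 34, 40, 46, 56, 79, 81, 86, 95
Q1 (25th %ile) = 29.5000
Q3 (75th %ile) = 80.0000
IQR = 80.0000 - 29.5000 = 50.5000

IQR = 50.5000


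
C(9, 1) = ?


C(9,1) = 9!/(1! × 8!)
= 362880/(1 × 40320)
= 9

C(9,1) = 9


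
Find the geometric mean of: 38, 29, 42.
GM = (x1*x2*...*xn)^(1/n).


Product = 38 × 29 × 42 = 46284
GM = 46284^(1/3) = 35.9041

GM = 35.9041


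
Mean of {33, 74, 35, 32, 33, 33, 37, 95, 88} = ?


Sum = 33 + 74 + 35 + 32 + 33 + 33 + 37 + 95 + 88 = 460
n = 9
Mean = 460/9 = 51.1111

Mean = 51.1111


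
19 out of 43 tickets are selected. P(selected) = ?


P = 19/43 = 0.4419

P = 0.4419


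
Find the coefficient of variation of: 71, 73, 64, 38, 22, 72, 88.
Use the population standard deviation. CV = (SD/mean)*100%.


Mean = 61.1429
SD = 21.2228
CV = (21.2228/61.1429)*100 = 34.7102%

CV = 34.7102%


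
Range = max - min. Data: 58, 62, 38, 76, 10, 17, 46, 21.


Max = 76, Min = 10
Range = 76 - 10 = 66

Range = 66


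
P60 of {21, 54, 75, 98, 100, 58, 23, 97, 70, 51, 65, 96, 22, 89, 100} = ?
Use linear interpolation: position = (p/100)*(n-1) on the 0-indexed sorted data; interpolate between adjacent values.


Sorted: 21, 22, 23, 51, 54, 58, 65, 70, 75, 89, 96, 97, 98, 100, 100
n = 15
Index = 60/100 * 14 = 8.4000
Lower = data[8] = 75, Upper = data[9] = 89
P60 = 75 + 0.4000*(14) = 80.6000

P60 = 80.6000


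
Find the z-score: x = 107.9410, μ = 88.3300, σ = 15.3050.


z = (107.9410 - 88.3300)/15.3050
= 19.6110/15.3050
= 1.2813

z = 1.2813


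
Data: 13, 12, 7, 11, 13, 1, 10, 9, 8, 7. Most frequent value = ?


Frequencies: 1:1, 7:2, 8:1, 9:1, 10:1, 11:1, 12:1, 13:2
Max frequency = 2
Mode = 7, 13

Mode = 7, 13


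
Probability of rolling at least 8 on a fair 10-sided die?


Favorable outcomes (roll ≥ 8): 3
Total outcomes = 10
P = 3/10 = 0.3000

P = 0.3000


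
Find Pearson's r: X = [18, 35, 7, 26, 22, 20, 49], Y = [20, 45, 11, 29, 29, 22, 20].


Mean X = 25.2857, Mean Y = 25.1429
SD X = 12.440881, SD Y = 9.905678
Cov = 53.387755
r = 53.387755/(12.440881*9.905678) = 0.4332

r = 0.4332


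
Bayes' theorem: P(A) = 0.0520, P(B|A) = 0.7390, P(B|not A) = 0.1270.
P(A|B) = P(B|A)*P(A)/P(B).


P(B) = P(B|A)*P(A) + P(B|A')*P(A')
= 0.7390*0.0520 + 0.1270*0.9480
= 0.038428 + 0.120396 = 0.158824
P(A|B) = 0.038428/0.158824 = 0.2420

P(A|B) = 0.2420


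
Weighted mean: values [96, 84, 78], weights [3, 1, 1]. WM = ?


Numerator = 96*3 + 84*1 + 78*1 = 450
Denominator = 3 + 1 + 1 = 5
WM = 450/5 = 90.0000

WM = 90.0000


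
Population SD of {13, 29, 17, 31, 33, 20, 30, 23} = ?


Mean = 24.5000
Variance = 47.0000
SD = sqrt(47.0000) = 6.8557

SD = 6.8557


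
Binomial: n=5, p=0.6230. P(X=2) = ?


C(5,2) = 10
p^2 = 0.388129
(1-p)^3 = 0.053583
P = 10 * 0.388129 * 0.053583 = 0.2080

P(X=2) = 0.2080


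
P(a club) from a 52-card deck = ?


13 clubs in 52 cards
P = 13/52 = 0.2500

P = 0.2500


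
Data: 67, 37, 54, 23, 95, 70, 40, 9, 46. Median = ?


Sorted: 9, 23, 37, 40, 46, 54, 67, 70, 95
n = 9 (odd)
Middle value = 46

Median = 46


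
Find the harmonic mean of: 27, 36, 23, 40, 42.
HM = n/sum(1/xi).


Sum of reciprocals = 1/27 + 1/36 + 1/23 + 1/40 + 1/42 = 0.157103
HM = 5/0.157103 = 31.8263

HM = 31.8263


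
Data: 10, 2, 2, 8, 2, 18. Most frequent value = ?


Frequencies: 2:3, 8:1, 10:1, 18:1
Max frequency = 3
Mode = 2

Mode = 2


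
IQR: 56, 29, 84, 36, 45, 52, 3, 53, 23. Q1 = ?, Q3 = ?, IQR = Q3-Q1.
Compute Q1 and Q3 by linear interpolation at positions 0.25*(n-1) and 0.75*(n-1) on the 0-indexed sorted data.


Sorted: 3, 23, 29, 36, 45, 52, 53, 56, 84
Q1 (25th %ile) = 29.0000
Q3 (75th %ile) = 53.0000
IQR = 53.0000 - 29.0000 = 24.0000

IQR = 24.0000


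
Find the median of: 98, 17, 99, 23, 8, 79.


Sorted: 8, 17, 23, 79, 98, 99
n = 6 (even)
Middle values: 23 and 79
Median = (23+79)/2 = 51.0000

Median = 51.0000


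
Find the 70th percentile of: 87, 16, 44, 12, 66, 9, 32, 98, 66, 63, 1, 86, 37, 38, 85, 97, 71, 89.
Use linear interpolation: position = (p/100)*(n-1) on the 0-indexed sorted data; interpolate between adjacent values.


Sorted: 1, 9, 12, 16, 32, 37, 38, 44, 63, 66, 66, 71, 85, 86, 87, 89, 97, 98
n = 18
Index = 70/100 * 17 = 11.9000
Lower = data[11] = 71, Upper = data[12] = 85
P70 = 71 + 0.9000*(14) = 83.6000

P70 = 83.6000


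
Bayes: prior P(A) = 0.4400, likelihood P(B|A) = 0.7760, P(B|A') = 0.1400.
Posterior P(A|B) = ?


P(B) = P(B|A)*P(A) + P(B|A')*P(A')
= 0.7760*0.4400 + 0.1400*0.5600
= 0.341440 + 0.078400 = 0.419840
P(A|B) = 0.341440/0.419840 = 0.8133

P(A|B) = 0.8133


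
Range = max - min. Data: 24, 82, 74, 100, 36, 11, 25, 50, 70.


Max = 100, Min = 11
Range = 100 - 11 = 89

Range = 89


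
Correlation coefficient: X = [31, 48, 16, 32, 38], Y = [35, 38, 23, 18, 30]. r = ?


Mean X = 33.0000, Mean Y = 28.8000
SD X = 10.430724, SD Y = 7.413501
Cov = 48.200000
r = 48.200000/(10.430724*7.413501) = 0.6233

r = 0.6233


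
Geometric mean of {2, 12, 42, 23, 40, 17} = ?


Product = 2 × 12 × 42 × 23 × 40 × 17 = 15765120
GM = 15765120^(1/6) = 15.8349

GM = 15.8349


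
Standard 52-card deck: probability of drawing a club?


13 clubs in 52 cards
P = 13/52 = 0.2500

P = 0.2500


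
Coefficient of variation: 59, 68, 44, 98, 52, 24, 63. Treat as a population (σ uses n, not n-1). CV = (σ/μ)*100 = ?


Mean = 58.2857
SD = 21.0897
CV = (21.0897/58.2857)*100 = 36.1833%

CV = 36.1833%


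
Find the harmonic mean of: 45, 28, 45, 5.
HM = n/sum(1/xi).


Sum of reciprocals = 1/45 + 1/28 + 1/45 + 1/5 = 0.280159
HM = 4/0.280159 = 14.2776

HM = 14.2776


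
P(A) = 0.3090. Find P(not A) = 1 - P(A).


P(not A) = 1 - 0.3090 = 0.6910

P(not A) = 0.6910


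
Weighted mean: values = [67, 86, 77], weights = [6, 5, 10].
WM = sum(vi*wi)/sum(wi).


Numerator = 67*6 + 86*5 + 77*10 = 1602
Denominator = 6 + 5 + 10 = 21
WM = 1602/21 = 76.2857

WM = 76.2857


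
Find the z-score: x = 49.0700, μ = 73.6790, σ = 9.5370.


z = (49.0700 - 73.6790)/9.5370
= -24.6090/9.5370
= -2.5804

z = -2.5804


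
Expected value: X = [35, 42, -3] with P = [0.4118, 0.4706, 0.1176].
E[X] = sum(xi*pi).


E[X] = 35*0.4118 + 42*0.4706 - 3*0.1176
= 14.4130 + 19.7652 - 0.3528
= 33.8254

E[X] = 33.8254


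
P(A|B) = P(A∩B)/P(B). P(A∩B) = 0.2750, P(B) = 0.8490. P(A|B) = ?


P(A|B) = 0.2750/0.8490 = 0.3239

P(A|B) = 0.3239


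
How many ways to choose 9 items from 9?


C(9,9) = 9!/(9! × 0!)
= 362880/(362880 × 1)
= 1

C(9,9) = 1


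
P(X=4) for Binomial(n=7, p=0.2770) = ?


C(7,4) = 35
p^4 = 0.005887
(1-p)^3 = 0.377933
P = 35 * 0.005887 * 0.377933 = 0.0779

P(X=4) = 0.0779


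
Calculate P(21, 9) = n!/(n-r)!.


P(21,9) = 21!/12!
= 51090942171709440000/479001600
= 106661318400

P(21,9) = 106661318400


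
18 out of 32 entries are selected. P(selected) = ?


P = 18/32 = 0.5625

P = 0.5625


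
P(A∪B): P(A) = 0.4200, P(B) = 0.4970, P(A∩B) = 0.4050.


P(A∪B) = 0.4200 + 0.4970 - 0.4050
= 0.9170 - 0.4050
= 0.5120

P(A∪B) = 0.5120


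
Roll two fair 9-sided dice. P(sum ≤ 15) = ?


Total outcomes = 9×9 = 81
Favorable (sum ≤ 15): 75
P = 75/81 = 0.9259

P = 0.9259


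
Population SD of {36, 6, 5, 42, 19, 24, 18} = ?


Mean = 21.4286
Variance = 166.8163
SD = sqrt(166.8163) = 12.9157

SD = 12.9157


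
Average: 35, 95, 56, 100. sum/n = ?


Sum = 35 + 95 + 56 + 100 = 286
n = 4
Mean = 286/4 = 71.5000

Mean = 71.5000


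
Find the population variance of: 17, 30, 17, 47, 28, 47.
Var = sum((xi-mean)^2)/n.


Mean = 31.0000
Squared deviations: 196.0000, 1.0000, 196.0000, 256.0000, 9.0000, 256.0000
Sum = 914.0000
Variance = 914.0000/6 = 152.3333

Variance = 152.3333


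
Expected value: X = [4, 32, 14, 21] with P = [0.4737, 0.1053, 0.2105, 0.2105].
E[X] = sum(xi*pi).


E[X] = 4*0.4737 + 32*0.1053 + 14*0.2105 + 21*0.2105
= 1.8948 + 3.3696 + 2.9470 + 4.4205
= 12.6319

E[X] = 12.6319


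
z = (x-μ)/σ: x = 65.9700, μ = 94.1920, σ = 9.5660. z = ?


z = (65.9700 - 94.1920)/9.5660
= -28.2220/9.5660
= -2.9502

z = -2.9502


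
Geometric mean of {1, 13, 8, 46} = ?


Product = 1 × 13 × 8 × 46 = 4784
GM = 4784^(1/4) = 8.3166

GM = 8.3166


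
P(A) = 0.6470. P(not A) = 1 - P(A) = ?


P(not A) = 1 - 0.6470 = 0.3530

P(not A) = 0.3530


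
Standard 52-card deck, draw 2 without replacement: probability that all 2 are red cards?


P(all red cards) = (26/52) × (25/51)
= 0.2451

P = 0.2451


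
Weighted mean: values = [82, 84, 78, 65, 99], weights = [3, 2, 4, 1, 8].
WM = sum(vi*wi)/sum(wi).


Numerator = 82*3 + 84*2 + 78*4 + 65*1 + 99*8 = 1583
Denominator = 3 + 2 + 4 + 1 + 8 = 18
WM = 1583/18 = 87.9444

WM = 87.9444


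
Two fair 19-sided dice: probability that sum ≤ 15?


Total outcomes = 19×19 = 361
Favorable (sum ≤ 15): 105
P = 105/361 = 0.2909

P = 0.2909


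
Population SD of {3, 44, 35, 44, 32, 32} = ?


Mean = 31.6667
Variance = 189.5556
SD = sqrt(189.5556) = 13.7679

SD = 13.7679


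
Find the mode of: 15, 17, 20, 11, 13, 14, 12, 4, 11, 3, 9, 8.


Frequencies: 3:1, 4:1, 8:1, 9:1, 11:2, 12:1, 13:1, 14:1, 15:1, 17:1, 20:1
Max frequency = 2
Mode = 11

Mode = 11


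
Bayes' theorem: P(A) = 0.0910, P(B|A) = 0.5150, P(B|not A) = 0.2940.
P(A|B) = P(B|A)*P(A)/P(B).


P(B) = P(B|A)*P(A) + P(B|A')*P(A')
= 0.5150*0.0910 + 0.2940*0.9090
= 0.046865 + 0.267246 = 0.314111
P(A|B) = 0.046865/0.314111 = 0.1492

P(A|B) = 0.1492


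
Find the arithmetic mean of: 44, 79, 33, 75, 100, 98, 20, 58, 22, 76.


Sum = 44 + 79 + 33 + 75 + 100 + 98 + 20 + 58 + 22 + 76 = 605
n = 10
Mean = 605/10 = 60.5000

Mean = 60.5000


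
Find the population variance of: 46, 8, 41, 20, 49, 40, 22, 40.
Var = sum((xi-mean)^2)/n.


Mean = 33.2500
Squared deviations: 162.5625, 637.5625, 60.0625, 175.5625, 248.0625, 45.5625, 126.5625, 45.5625
Sum = 1501.5000
Variance = 1501.5000/8 = 187.6875

Variance = 187.6875


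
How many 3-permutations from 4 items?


P(4,3) = 4!/1!
= 24/1
= 24

P(4,3) = 24


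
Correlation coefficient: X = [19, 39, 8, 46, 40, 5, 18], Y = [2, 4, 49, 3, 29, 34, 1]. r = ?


Mean X = 25.0000, Mean Y = 17.4286
SD X = 15.287717, SD Y = 18.133293
Cov = -139.714286
r = -139.714286/(15.287717*18.133293) = -0.5040

r = -0.5040


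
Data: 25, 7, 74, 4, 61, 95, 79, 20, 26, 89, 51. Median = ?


Sorted: 4, 7, 20, 25, 26, 51, 61, 74, 79, 89, 95
n = 11 (odd)
Middle value = 51

Median = 51


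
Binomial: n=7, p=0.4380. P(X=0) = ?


C(7,0) = 1
p^0 = 1.000000
(1-p)^7 = 0.017707
P = 1 * 1.000000 * 0.017707 = 0.0177

P(X=0) = 0.0177


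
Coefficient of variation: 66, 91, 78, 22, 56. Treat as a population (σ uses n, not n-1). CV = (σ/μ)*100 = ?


Mean = 62.6000
SD = 23.4401
CV = (23.4401/62.6000)*100 = 37.4443%

CV = 37.4443%


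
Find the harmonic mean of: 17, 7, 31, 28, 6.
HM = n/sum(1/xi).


Sum of reciprocals = 1/17 + 1/7 + 1/31 + 1/28 + 1/6 = 0.436320
HM = 5/0.436320 = 11.4595

HM = 11.4595


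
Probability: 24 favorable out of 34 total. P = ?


P = 24/34 = 0.7059

P = 0.7059


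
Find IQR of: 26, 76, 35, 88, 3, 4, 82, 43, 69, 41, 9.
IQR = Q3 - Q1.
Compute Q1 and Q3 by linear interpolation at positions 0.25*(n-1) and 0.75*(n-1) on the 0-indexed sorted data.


Sorted: 3, 4, 9, 26, 35, 41, 43, 69, 76, 82, 88
Q1 (25th %ile) = 17.5000
Q3 (75th %ile) = 72.5000
IQR = 72.5000 - 17.5000 = 55.0000

IQR = 55.0000


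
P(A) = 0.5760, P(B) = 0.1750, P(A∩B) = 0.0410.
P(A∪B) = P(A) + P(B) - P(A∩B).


P(A∪B) = 0.5760 + 0.1750 - 0.0410
= 0.7510 - 0.0410
= 0.7100

P(A∪B) = 0.7100


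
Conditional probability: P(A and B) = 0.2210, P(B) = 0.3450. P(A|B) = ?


P(A|B) = 0.2210/0.3450 = 0.6406

P(A|B) = 0.6406


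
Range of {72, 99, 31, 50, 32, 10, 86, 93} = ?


Max = 99, Min = 10
Range = 99 - 10 = 89

Range = 89


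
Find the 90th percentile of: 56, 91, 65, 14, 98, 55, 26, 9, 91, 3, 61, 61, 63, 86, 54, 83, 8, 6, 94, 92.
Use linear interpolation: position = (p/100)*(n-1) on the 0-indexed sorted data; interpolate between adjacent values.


Sorted: 3, 6, 8, 9, 14, 26, 54, 55, 56, 61, 61, 63, 65, 83, 86, 91, 91, 92, 94, 98
n = 20
Index = 90/100 * 19 = 17.1000
Lower = data[17] = 92, Upper = data[18] = 94
P90 = 92 + 0.1000*(2) = 92.2000

P90 = 92.2000


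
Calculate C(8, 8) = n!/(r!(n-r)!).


C(8,8) = 8!/(8! × 0!)
= 40320/(40320 × 1)
= 1

C(8,8) = 1


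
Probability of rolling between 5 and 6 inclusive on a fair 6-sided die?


Favorable outcomes (5 ≤ roll ≤ 6): 2
Total outcomes = 6
P = 2/6 = 0.3333

P = 0.3333


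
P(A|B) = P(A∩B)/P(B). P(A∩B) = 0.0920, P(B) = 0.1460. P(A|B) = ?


P(A|B) = 0.0920/0.1460 = 0.6301

P(A|B) = 0.6301


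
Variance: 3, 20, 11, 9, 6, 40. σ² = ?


Mean = 14.8333
Squared deviations: 140.0278, 26.6944, 14.6944, 34.0278, 78.0278, 633.3611
Sum = 926.8333
Variance = 926.8333/6 = 154.4722

Variance = 154.4722


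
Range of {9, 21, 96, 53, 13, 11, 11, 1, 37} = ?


Max = 96, Min = 1
Range = 96 - 1 = 95

Range = 95


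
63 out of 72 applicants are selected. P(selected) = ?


P = 63/72 = 0.8750

P = 0.8750


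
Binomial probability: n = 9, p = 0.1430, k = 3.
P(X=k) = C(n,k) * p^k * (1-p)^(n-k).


C(9,3) = 84
p^3 = 0.002924
(1-p)^6 = 0.396173
P = 84 * 0.002924 * 0.396173 = 0.0973

P(X=3) = 0.0973


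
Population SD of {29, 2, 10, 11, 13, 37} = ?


Mean = 17.0000
Variance = 145.0000
SD = sqrt(145.0000) = 12.0416

SD = 12.0416


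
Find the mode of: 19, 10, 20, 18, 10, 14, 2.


Frequencies: 2:1, 10:2, 14:1, 18:1, 19:1, 20:1
Max frequency = 2
Mode = 10

Mode = 10


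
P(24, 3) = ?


P(24,3) = 24!/21!
= 620448401733239439360000/51090942171709440000
= 12144

P(24,3) = 12144


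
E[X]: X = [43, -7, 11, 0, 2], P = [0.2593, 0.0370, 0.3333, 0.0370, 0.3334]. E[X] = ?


E[X] = 43*0.2593 - 7*0.0370 + 11*0.3333 + 0*0.0370 + 2*0.3334
= 11.1499 - 0.2590 + 3.6663 + 0 + 0.6668
= 15.2240

E[X] = 15.2240


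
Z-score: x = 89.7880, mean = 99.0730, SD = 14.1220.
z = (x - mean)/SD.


z = (89.7880 - 99.0730)/14.1220
= -9.2850/14.1220
= -0.6575

z = -0.6575


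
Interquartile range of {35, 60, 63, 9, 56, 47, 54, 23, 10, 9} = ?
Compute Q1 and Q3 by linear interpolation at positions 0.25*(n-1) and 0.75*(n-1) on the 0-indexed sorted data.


Sorted: 9, 9, 10, 23, 35, 47, 54, 56, 60, 63
Q1 (25th %ile) = 13.2500
Q3 (75th %ile) = 55.5000
IQR = 55.5000 - 13.2500 = 42.2500

IQR = 42.2500
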